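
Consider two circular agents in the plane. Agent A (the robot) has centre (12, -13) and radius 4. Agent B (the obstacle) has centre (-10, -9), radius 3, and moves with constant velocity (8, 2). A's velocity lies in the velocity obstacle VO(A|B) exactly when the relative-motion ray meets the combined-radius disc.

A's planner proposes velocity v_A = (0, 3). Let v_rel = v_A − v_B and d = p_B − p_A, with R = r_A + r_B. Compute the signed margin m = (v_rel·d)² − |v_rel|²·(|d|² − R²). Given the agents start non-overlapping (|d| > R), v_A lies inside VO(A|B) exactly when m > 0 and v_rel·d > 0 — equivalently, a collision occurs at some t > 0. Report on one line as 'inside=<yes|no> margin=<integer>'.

d = (-22, 4),  |d|² = 500;  R = 4+3 = 7,  c = 500−7² = 451
v_rel = (-8, 1),  |v_rel|² = 65;  v_rel·d = (-8)·(-22) + (1)·(4) = 180
65·t² − 360·t + 451 = 0  ⇒  m = 180² − 65·451 = 3085
m = 3085 > 0,  v_rel·d = 180 > 0  ⇒  inside

inside=yes margin=3085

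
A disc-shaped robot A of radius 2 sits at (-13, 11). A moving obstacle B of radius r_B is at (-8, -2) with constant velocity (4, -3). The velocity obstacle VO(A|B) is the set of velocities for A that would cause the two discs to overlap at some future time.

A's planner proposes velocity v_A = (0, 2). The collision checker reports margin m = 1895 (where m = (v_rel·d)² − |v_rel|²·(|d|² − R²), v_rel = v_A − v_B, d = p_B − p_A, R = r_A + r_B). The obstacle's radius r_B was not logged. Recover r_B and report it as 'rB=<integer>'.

m = 1895
d = (5, -13);  v_rel = (-4, 5),  |v_rel|² = 41
v_rel×d = (-4)·(-13) − (5)·(5) = 27
since m = R²·41 − 27²:  R² = (729 + 1895) / 41 = 64
R = √64 = 8  ⇒  r_B = 8 − 2 = 6

rB=6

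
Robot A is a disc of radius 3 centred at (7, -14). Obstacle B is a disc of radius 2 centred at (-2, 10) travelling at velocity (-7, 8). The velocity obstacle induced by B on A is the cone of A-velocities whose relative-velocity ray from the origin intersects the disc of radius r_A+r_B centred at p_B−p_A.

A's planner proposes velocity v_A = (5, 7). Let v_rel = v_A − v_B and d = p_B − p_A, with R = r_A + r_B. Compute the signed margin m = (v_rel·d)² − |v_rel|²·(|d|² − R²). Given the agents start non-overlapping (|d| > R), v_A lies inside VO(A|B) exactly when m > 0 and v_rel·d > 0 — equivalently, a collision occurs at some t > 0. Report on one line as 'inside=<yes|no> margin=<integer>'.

d = (-9, 24),  |d|² = 657;  R = 3+2 = 5,  c = 657−5² = 632
v_rel = (12, -1),  |v_rel|² = 145;  v_rel·d = (12)·(-9) + (-1)·(24) = -132
145·t² + 264·t + 632 = 0  ⇒  m = (-132)² − 145·632 = -74216
m = -74216 < 0,  v_rel·d = -132 < 0  ⇒  outside

inside=no margin=-74216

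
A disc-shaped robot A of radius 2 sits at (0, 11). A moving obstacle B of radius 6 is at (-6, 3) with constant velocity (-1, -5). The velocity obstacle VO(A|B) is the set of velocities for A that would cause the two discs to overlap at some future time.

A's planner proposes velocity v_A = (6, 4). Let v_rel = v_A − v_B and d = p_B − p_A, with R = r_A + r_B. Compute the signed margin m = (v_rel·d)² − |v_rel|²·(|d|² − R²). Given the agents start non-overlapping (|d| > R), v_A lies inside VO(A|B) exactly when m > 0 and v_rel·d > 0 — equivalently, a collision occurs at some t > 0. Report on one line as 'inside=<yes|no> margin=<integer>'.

d = (-6, -8),  |d|² = 100;  R = 2+6 = 8,  c = 100−8² = 36
v_rel = (7, 9),  |v_rel|² = 130;  v_rel·d = (7)·(-6) + (9)·(-8) = -114
130·t² + 228·t + 36 = 0  ⇒  m = (-114)² − 130·36 = 8316
m = 8316 > 0,  v_rel·d = -114 < 0  ⇒  outside

inside=no margin=8316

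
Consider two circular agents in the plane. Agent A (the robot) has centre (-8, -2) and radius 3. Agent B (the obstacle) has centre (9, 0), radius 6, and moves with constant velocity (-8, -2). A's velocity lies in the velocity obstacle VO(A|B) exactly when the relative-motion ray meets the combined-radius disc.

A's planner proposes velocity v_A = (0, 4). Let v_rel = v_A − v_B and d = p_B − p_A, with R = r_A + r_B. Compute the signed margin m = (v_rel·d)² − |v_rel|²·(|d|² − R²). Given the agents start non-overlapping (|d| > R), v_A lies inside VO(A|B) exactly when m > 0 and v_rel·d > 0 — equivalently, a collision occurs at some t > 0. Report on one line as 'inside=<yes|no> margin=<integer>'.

d = (17, 2),  |d|² = 293;  R = 3+6 = 9,  c = 293−9² = 212
v_rel = (8, 6),  |v_rel|² = 100;  v_rel·d = (8)·(17) + (6)·(2) = 148
100·t² − 296·t + 212 = 0  ⇒  m = 148² − 100·212 = 704
m = 704 > 0,  v_rel·d = 148 > 0  ⇒  inside

inside=yes margin=704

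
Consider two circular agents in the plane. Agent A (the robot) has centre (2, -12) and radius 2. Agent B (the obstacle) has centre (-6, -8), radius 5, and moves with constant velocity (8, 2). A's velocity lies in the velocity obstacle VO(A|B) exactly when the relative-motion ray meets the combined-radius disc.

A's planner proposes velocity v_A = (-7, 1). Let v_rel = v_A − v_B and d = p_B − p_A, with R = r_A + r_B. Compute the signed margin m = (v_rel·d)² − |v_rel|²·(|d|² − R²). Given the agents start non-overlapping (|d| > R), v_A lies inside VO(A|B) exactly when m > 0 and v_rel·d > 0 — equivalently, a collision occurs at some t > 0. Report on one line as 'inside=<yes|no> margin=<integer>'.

d = (-8, 4),  |d|² = 80;  R = 2+5 = 7,  c = 80−7² = 31
v_rel = (-15, -1),  |v_rel|² = 226;  v_rel·d = (-15)·(-8) + (-1)·(4) = 116
226·t² − 232·t + 31 = 0  ⇒  m = 116² − 226·31 = 6450
m = 6450 > 0,  v_rel·d = 116 > 0  ⇒  inside

inside=yes margin=6450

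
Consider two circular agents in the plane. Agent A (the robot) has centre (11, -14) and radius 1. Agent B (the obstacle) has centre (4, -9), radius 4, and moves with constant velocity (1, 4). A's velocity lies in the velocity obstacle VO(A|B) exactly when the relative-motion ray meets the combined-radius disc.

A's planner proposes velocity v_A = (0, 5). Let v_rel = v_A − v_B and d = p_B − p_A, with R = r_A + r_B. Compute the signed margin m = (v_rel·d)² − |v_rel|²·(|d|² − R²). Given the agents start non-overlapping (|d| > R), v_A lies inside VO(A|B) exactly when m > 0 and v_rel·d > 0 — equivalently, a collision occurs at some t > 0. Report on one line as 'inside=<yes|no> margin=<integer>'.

d = (-7, 5),  |d|² = 74;  R = 1+4 = 5,  c = 74−5² = 49
v_rel = (-1, 1),  |v_rel|² = 2;  v_rel·d = (-1)·(-7) + (1)·(5) = 12
2·t² − 24·t + 49 = 0  ⇒  m = 12² − 2·49 = 46
m = 46 > 0,  v_rel·d = 12 > 0  ⇒  inside

inside=yes margin=46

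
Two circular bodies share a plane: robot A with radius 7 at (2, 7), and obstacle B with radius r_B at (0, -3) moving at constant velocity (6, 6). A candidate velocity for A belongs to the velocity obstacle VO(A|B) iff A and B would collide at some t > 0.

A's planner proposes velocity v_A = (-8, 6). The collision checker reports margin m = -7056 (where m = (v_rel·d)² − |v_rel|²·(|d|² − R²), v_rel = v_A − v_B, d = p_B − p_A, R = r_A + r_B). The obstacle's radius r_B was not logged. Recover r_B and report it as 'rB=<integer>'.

m = -7056
d = (-2, -10);  v_rel = (-14, 0),  |v_rel|² = 196
v_rel×d = (-14)·(-10) − (0)·(-2) = 140
since m = R²·196 − 140²:  R² = (19600 + -7056) / 196 = 64
R = √64 = 8  ⇒  r_B = 8 − 7 = 1

rB=1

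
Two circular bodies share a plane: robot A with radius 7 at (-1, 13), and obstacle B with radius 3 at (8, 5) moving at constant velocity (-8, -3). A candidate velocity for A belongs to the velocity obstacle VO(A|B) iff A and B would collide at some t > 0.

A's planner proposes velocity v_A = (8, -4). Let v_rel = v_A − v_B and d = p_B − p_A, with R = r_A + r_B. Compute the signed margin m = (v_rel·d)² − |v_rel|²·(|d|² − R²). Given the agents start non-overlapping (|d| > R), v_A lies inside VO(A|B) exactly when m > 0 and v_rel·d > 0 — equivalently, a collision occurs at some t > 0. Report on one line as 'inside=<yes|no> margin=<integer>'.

d = (9, -8),  |d|² = 145;  R = 7+3 = 10,  c = 145−10² = 45
v_rel = (16, -1),  |v_rel|² = 257;  v_rel·d = (16)·(9) + (-1)·(-8) = 152
257·t² − 304·t + 45 = 0  ⇒  m = 152² − 257·45 = 11539
m = 11539 > 0,  v_rel·d = 152 > 0  ⇒  inside

inside=yes margin=11539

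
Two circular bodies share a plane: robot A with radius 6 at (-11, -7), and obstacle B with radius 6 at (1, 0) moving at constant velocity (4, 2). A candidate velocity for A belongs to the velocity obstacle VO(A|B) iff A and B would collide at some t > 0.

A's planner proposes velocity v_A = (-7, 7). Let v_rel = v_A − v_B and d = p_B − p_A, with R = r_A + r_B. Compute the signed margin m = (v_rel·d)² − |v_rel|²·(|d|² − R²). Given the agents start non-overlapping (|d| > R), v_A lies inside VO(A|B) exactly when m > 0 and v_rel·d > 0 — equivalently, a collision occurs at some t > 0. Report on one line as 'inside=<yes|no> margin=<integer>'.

d = (12, 7),  |d|² = 193;  R = 6+6 = 12,  c = 193−12² = 49
v_rel = (-11, 5),  |v_rel|² = 146;  v_rel·d = (-11)·(12) + (5)·(7) = -97
146·t² + 194·t + 49 = 0  ⇒  m = (-97)² − 146·49 = 2255
m = 2255 > 0,  v_rel·d = -97 < 0  ⇒  outside

inside=no margin=2255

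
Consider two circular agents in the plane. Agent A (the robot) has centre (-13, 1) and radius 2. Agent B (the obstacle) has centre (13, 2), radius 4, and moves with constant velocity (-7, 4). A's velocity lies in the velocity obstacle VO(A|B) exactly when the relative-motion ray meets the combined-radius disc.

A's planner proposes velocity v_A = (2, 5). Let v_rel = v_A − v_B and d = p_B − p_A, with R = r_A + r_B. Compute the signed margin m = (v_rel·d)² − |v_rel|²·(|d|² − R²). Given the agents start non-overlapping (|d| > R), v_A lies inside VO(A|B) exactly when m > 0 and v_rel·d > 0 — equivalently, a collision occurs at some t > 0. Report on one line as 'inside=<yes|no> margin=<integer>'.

d = (26, 1),  |d|² = 677;  R = 2+4 = 6,  c = 677−6² = 641
v_rel = (9, 1),  |v_rel|² = 82;  v_rel·d = (9)·(26) + (1)·(1) = 235
82·t² − 470·t + 641 = 0  ⇒  m = 235² − 82·641 = 2663
m = 2663 > 0,  v_rel·d = 235 > 0  ⇒  inside

inside=yes margin=2663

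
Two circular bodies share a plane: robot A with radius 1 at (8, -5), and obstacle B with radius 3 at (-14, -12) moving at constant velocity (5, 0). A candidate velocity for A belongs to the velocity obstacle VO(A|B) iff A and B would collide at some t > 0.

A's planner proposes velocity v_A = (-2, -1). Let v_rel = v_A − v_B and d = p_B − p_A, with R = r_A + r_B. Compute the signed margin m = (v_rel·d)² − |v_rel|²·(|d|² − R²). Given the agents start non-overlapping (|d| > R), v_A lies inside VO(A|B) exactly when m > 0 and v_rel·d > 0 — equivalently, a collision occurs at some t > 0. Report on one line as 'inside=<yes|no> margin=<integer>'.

d = (-22, -7),  |d|² = 533;  R = 1+3 = 4,  c = 533−4² = 517
v_rel = (-7, -1),  |v_rel|² = 50;  v_rel·d = (-7)·(-22) + (-1)·(-7) = 161
50·t² − 322·t + 517 = 0  ⇒  m = 161² − 50·517 = 71
m = 71 > 0,  v_rel·d = 161 > 0  ⇒  inside

inside=yes margin=71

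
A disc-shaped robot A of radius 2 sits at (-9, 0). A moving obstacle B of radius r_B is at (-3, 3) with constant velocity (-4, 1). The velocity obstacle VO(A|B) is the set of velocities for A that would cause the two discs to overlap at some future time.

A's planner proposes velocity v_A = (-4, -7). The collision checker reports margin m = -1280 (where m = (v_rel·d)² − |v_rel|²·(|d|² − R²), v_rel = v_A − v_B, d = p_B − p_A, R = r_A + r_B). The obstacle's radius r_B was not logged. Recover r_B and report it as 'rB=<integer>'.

m = -1280
d = (6, 3);  v_rel = (0, -8),  |v_rel|² = 64
v_rel×d = (0)·(3) − (-8)·(6) = 48
since m = R²·64 − 48²:  R² = (2304 + -1280) / 64 = 16
R = √16 = 4  ⇒  r_B = 4 − 2 = 2

rB=2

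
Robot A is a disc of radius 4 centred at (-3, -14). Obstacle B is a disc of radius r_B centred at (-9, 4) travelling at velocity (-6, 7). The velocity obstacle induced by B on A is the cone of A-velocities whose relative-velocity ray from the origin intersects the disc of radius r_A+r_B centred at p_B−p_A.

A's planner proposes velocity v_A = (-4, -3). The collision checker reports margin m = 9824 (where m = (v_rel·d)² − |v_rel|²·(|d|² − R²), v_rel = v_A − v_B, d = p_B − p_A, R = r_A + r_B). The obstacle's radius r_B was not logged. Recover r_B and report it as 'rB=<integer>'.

m = 9824
d = (-6, 18);  v_rel = (2, -10),  |v_rel|² = 104
v_rel×d = (2)·(18) − (-10)·(-6) = -24
since m = R²·104 − (-24)²:  R² = (576 + 9824) / 104 = 100
R = √100 = 10  ⇒  r_B = 10 − 4 = 6

rB=6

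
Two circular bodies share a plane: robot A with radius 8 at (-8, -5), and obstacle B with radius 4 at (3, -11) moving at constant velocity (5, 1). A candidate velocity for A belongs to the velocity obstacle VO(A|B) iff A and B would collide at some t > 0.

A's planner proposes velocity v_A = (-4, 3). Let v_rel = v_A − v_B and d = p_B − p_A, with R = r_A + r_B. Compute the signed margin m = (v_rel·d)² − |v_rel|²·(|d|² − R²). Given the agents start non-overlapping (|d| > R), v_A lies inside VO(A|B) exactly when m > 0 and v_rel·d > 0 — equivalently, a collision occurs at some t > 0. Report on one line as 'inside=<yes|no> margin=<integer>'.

d = (11, -6),  |d|² = 157;  R = 8+4 = 12,  c = 157−12² = 13
v_rel = (-9, 2),  |v_rel|² = 85;  v_rel·d = (-9)·(11) + (2)·(-6) = -111
85·t² + 222·t + 13 = 0  ⇒  m = (-111)² − 85·13 = 11216
m = 11216 > 0,  v_rel·d = -111 < 0  ⇒  outside

inside=no margin=11216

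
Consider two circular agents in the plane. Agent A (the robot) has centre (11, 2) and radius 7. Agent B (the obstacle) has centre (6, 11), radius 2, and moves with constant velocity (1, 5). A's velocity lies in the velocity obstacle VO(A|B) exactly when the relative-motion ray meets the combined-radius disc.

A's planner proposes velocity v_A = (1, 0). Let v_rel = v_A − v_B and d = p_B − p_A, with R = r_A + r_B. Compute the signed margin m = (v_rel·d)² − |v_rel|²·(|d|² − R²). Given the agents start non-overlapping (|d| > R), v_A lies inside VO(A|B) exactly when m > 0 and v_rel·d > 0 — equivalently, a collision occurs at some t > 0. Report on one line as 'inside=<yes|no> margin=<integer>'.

d = (-5, 9),  |d|² = 106;  R = 7+2 = 9,  c = 106−9² = 25
v_rel = (0, -5),  |v_rel|² = 25;  v_rel·d = (0)·(-5) + (-5)·(9) = -45
25·t² + 90·t + 25 = 0  ⇒  m = (-45)² − 25·25 = 1400
m = 1400 > 0,  v_rel·d = -45 < 0  ⇒  outside

inside=no margin=1400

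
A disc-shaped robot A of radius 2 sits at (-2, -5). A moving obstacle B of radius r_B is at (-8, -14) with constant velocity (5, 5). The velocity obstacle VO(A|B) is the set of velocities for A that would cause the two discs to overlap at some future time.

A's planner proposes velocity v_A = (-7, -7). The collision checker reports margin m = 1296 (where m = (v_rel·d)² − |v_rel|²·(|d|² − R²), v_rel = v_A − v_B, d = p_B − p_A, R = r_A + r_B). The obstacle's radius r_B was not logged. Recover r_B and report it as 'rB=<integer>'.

m = 1296
d = (-6, -9);  v_rel = (-12, -12),  |v_rel|² = 288
v_rel×d = (-12)·(-9) − (-12)·(-6) = 36
since m = R²·288 − 36²:  R² = (1296 + 1296) / 288 = 9
R = √9 = 3  ⇒  r_B = 3 − 2 = 1

rB=1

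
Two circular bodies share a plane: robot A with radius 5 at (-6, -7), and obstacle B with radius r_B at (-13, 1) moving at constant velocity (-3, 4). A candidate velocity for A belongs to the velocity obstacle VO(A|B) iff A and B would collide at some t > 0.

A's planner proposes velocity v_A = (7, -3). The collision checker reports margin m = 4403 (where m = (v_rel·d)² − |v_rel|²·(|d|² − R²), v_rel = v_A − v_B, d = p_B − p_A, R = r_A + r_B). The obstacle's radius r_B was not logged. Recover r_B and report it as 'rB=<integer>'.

m = 4403
d = (-7, 8);  v_rel = (10, -7),  |v_rel|² = 149
v_rel×d = (10)·(8) − (-7)·(-7) = 31
since m = R²·149 − 31²:  R² = (961 + 4403) / 149 = 36
R = √36 = 6  ⇒  r_B = 6 − 5 = 1

rB=1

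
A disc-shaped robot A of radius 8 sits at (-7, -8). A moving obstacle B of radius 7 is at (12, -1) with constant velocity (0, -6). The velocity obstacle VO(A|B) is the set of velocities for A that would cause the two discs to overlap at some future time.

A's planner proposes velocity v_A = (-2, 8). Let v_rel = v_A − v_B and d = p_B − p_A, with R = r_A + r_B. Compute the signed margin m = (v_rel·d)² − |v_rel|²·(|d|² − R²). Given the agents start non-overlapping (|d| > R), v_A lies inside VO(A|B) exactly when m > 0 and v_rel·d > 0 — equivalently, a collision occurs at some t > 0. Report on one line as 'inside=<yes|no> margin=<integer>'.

d = (19, 7),  |d|² = 410;  R = 8+7 = 15,  c = 410−15² = 185
v_rel = (-2, 14),  |v_rel|² = 200;  v_rel·d = (-2)·(19) + (14)·(7) = 60
200·t² − 120·t + 185 = 0  ⇒  m = 60² − 200·185 = -33400
m = -33400 < 0,  v_rel·d = 60 > 0  ⇒  outside

inside=no margin=-33400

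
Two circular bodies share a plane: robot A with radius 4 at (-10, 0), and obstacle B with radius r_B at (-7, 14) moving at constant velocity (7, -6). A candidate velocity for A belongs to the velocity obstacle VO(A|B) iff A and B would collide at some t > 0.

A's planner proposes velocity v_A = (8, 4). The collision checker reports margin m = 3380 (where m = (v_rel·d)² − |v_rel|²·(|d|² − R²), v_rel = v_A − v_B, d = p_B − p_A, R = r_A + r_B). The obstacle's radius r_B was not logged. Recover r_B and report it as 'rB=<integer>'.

m = 3380
d = (3, 14);  v_rel = (1, 10),  |v_rel|² = 101
v_rel×d = (1)·(14) − (10)·(3) = -16
since m = R²·101 − (-16)²:  R² = (256 + 3380) / 101 = 36
R = √36 = 6  ⇒  r_B = 6 − 4 = 2

rB=2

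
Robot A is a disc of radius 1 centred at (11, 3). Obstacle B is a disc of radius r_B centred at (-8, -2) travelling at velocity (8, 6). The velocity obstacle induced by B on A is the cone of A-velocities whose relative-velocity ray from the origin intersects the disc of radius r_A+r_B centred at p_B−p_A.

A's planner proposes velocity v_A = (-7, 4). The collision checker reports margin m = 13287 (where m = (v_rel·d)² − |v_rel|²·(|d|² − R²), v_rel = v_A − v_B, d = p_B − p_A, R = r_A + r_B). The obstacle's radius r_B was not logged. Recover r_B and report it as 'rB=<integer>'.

m = 13287
d = (-19, -5);  v_rel = (-15, -2),  |v_rel|² = 229
v_rel×d = (-15)·(-5) − (-2)·(-19) = 37
since m = R²·229 − 37²:  R² = (1369 + 13287) / 229 = 64
R = √64 = 8  ⇒  r_B = 8 − 1 = 7

rB=7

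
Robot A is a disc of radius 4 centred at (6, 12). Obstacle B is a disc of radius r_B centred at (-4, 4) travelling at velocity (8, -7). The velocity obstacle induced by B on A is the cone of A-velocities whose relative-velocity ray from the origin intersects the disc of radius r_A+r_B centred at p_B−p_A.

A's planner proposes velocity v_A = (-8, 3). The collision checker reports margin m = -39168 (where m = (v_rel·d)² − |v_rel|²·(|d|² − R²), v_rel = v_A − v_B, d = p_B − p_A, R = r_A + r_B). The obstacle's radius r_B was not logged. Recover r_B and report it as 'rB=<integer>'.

m = -39168
d = (-10, -8);  v_rel = (-16, 10),  |v_rel|² = 356
v_rel×d = (-16)·(-8) − (10)·(-10) = 228
since m = R²·356 − 228²:  R² = (51984 + -39168) / 356 = 36
R = √36 = 6  ⇒  r_B = 6 − 4 = 2

rB=2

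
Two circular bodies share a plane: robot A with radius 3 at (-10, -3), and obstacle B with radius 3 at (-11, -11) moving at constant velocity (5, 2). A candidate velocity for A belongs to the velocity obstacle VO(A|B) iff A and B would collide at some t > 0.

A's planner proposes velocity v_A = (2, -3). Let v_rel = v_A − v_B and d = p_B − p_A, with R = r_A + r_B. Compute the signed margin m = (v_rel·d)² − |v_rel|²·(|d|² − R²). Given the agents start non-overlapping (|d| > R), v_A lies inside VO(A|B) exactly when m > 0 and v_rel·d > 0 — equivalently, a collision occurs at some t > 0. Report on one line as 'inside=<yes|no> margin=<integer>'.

d = (-1, -8),  |d|² = 65;  R = 3+3 = 6,  c = 65−6² = 29
v_rel = (-3, -5),  |v_rel|² = 34;  v_rel·d = (-3)·(-1) + (-5)·(-8) = 43
34·t² − 86·t + 29 = 0  ⇒  m = 43² − 34·29 = 863
m = 863 > 0,  v_rel·d = 43 > 0  ⇒  inside

inside=yes margin=863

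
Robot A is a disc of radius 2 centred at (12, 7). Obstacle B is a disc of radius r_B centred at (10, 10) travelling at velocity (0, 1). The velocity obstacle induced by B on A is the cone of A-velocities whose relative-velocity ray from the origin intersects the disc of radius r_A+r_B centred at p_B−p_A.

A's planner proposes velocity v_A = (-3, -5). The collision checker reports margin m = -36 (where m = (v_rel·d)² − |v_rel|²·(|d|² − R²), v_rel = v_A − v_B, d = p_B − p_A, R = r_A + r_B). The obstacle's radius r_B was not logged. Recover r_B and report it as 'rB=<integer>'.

m = -36
d = (-2, 3);  v_rel = (-3, -6),  |v_rel|² = 45
v_rel×d = (-3)·(3) − (-6)·(-2) = -21
since m = R²·45 − (-21)²:  R² = (441 + -36) / 45 = 9
R = √9 = 3  ⇒  r_B = 3 − 2 = 1

rB=1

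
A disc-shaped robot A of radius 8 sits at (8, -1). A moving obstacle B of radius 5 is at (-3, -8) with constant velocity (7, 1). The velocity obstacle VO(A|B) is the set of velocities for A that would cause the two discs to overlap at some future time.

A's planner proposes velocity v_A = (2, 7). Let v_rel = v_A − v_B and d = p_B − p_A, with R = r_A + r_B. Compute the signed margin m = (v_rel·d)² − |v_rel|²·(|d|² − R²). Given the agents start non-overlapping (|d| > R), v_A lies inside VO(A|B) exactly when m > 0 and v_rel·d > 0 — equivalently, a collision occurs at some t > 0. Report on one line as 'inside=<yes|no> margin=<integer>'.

d = (-11, -7),  |d|² = 170;  R = 8+5 = 13,  c = 170−13² = 1
v_rel = (-5, 6),  |v_rel|² = 61;  v_rel·d = (-5)·(-11) + (6)·(-7) = 13
61·t² − 26·t + 1 = 0  ⇒  m = 13² − 61·1 = 108
m = 108 > 0,  v_rel·d = 13 > 0  ⇒  inside

inside=yes margin=108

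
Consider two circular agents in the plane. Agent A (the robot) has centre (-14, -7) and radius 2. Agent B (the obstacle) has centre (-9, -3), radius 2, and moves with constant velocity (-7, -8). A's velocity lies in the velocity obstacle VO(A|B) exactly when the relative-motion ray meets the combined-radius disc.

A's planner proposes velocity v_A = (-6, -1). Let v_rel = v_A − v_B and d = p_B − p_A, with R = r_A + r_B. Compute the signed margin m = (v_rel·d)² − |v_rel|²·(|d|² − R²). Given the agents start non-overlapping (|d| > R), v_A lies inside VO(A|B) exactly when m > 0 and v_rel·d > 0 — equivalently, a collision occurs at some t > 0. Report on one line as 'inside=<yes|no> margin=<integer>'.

d = (5, 4),  |d|² = 41;  R = 2+2 = 4,  c = 41−4² = 25
v_rel = (1, 7),  |v_rel|² = 50;  v_rel·d = (1)·(5) + (7)·(4) = 33
50·t² − 66·t + 25 = 0  ⇒  m = 33² − 50·25 = -161
m = -161 < 0,  v_rel·d = 33 > 0  ⇒  outside

inside=no margin=-161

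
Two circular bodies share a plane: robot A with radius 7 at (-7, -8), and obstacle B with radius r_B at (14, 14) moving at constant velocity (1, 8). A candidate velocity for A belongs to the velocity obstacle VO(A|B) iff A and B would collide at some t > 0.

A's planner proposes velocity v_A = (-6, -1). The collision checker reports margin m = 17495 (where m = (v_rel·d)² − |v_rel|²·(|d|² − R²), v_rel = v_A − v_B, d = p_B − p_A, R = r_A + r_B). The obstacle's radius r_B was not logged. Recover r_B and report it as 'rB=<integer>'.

m = 17495
d = (21, 22);  v_rel = (-7, -9),  |v_rel|² = 130
v_rel×d = (-7)·(22) − (-9)·(21) = 35
since m = R²·130 − 35²:  R² = (1225 + 17495) / 130 = 144
R = √144 = 12  ⇒  r_B = 12 − 7 = 5

rB=5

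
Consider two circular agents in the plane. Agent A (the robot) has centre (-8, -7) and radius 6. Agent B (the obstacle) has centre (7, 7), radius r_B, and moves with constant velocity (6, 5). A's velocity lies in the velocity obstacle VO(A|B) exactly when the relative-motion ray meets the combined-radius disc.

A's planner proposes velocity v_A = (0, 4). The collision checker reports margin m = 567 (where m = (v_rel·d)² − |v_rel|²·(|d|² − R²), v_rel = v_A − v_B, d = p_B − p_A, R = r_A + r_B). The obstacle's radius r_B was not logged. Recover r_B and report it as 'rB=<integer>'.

m = 567
d = (15, 14);  v_rel = (-6, -1),  |v_rel|² = 37
v_rel×d = (-6)·(14) − (-1)·(15) = -69
since m = R²·37 − (-69)²:  R² = (4761 + 567) / 37 = 144
R = √144 = 12  ⇒  r_B = 12 − 6 = 6

rB=6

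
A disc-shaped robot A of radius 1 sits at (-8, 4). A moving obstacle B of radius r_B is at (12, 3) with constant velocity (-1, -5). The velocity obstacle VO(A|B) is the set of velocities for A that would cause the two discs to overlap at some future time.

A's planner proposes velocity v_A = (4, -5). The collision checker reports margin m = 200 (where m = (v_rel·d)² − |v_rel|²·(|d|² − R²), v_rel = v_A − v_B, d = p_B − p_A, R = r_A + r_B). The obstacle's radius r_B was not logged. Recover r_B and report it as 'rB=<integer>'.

m = 200
d = (20, -1);  v_rel = (5, 0),  |v_rel|² = 25
v_rel×d = (5)·(-1) − (0)·(20) = -5
since m = R²·25 − (-5)²:  R² = (25 + 200) / 25 = 9
R = √9 = 3  ⇒  r_B = 3 − 1 = 2

rB=2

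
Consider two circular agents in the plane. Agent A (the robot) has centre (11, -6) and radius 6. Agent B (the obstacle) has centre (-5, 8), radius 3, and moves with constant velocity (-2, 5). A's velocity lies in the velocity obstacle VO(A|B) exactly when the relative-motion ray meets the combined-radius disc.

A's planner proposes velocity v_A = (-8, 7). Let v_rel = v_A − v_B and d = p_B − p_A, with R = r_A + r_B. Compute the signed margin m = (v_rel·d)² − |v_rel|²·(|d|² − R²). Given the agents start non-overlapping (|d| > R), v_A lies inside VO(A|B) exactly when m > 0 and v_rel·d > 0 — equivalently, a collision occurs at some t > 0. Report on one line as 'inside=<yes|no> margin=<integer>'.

d = (-16, 14),  |d|² = 452;  R = 6+3 = 9,  c = 452−9² = 371
v_rel = (-6, 2),  |v_rel|² = 40;  v_rel·d = (-6)·(-16) + (2)·(14) = 124
40·t² − 248·t + 371 = 0  ⇒  m = 124² − 40·371 = 536
m = 536 > 0,  v_rel·d = 124 > 0  ⇒  inside

inside=yes margin=536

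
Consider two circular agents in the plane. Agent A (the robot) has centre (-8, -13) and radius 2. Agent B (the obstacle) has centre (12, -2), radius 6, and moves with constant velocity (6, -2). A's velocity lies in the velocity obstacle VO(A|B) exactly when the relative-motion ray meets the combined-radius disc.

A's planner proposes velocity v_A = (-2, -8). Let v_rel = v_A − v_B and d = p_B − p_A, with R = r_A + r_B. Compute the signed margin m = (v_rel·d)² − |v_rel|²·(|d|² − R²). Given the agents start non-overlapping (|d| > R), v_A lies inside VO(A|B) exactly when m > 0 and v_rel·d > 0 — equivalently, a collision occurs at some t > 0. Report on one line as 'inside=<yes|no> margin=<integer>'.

d = (20, 11),  |d|² = 521;  R = 2+6 = 8,  c = 521−8² = 457
v_rel = (-8, -6),  |v_rel|² = 100;  v_rel·d = (-8)·(20) + (-6)·(11) = -226
100·t² + 452·t + 457 = 0  ⇒  m = (-226)² − 100·457 = 5376
m = 5376 > 0,  v_rel·d = -226 < 0  ⇒  outside

inside=no margin=5376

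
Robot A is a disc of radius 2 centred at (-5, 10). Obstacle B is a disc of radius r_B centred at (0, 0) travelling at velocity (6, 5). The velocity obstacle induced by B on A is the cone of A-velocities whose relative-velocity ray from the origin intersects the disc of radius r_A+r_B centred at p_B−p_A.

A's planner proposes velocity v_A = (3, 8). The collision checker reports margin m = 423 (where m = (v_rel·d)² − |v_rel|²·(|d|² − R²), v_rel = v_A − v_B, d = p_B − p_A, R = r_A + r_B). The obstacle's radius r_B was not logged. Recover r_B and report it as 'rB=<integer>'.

m = 423
d = (5, -10);  v_rel = (-3, 3),  |v_rel|² = 18
v_rel×d = (-3)·(-10) − (3)·(5) = 15
since m = R²·18 − 15²:  R² = (225 + 423) / 18 = 36
R = √36 = 6  ⇒  r_B = 6 − 2 = 4

rB=4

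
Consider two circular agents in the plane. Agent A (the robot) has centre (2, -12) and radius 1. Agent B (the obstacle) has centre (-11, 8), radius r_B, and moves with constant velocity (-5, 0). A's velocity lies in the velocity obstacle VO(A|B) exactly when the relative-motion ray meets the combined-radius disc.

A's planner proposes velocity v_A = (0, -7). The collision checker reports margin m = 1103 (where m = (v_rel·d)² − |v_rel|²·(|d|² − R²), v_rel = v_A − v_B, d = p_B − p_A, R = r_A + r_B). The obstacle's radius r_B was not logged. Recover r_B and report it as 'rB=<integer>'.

m = 1103
d = (-13, 20);  v_rel = (5, -7),  |v_rel|² = 74
v_rel×d = (5)·(20) − (-7)·(-13) = 9
since m = R²·74 − 9²:  R² = (81 + 1103) / 74 = 16
R = √16 = 4  ⇒  r_B = 4 − 1 = 3

rB=3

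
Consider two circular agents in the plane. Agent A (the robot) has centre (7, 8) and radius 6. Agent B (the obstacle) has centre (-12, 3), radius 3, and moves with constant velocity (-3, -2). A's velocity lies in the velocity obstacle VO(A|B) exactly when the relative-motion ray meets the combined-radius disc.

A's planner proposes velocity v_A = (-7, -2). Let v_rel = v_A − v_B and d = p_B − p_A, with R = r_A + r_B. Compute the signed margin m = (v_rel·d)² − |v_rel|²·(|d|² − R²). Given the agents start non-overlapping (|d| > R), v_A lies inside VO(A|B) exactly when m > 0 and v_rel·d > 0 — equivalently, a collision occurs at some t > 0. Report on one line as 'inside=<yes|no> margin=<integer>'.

d = (-19, -5),  |d|² = 386;  R = 6+3 = 9,  c = 386−9² = 305
v_rel = (-4, 0),  |v_rel|² = 16;  v_rel·d = (-4)·(-19) + (0)·(-5) = 76
16·t² − 152·t + 305 = 0  ⇒  m = 76² − 16·305 = 896
m = 896 > 0,  v_rel·d = 76 > 0  ⇒  inside

inside=yes margin=896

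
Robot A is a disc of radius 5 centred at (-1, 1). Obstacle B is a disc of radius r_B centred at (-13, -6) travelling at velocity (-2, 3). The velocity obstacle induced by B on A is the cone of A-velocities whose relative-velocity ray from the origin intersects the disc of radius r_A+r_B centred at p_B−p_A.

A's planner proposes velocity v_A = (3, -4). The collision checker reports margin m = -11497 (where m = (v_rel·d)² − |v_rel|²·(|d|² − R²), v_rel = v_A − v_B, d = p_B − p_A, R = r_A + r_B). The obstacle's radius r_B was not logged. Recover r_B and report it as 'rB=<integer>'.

m = -11497
d = (-12, -7);  v_rel = (5, -7),  |v_rel|² = 74
v_rel×d = (5)·(-7) − (-7)·(-12) = -119
since m = R²·74 − (-119)²:  R² = (14161 + -11497) / 74 = 36
R = √36 = 6  ⇒  r_B = 6 − 5 = 1

rB=1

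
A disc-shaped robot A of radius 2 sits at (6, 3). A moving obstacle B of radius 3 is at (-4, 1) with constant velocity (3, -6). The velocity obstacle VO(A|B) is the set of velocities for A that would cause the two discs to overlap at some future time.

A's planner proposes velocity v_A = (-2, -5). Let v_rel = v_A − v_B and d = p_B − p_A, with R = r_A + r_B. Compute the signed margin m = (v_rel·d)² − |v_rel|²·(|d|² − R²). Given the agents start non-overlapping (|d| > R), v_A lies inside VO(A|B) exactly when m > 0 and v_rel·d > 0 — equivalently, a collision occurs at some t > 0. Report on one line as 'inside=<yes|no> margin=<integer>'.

d = (-10, -2),  |d|² = 104;  R = 2+3 = 5,  c = 104−5² = 79
v_rel = (-5, 1),  |v_rel|² = 26;  v_rel·d = (-5)·(-10) + (1)·(-2) = 48
26·t² − 96·t + 79 = 0  ⇒  m = 48² − 26·79 = 250
m = 250 > 0,  v_rel·d = 48 > 0  ⇒  inside

inside=yes margin=250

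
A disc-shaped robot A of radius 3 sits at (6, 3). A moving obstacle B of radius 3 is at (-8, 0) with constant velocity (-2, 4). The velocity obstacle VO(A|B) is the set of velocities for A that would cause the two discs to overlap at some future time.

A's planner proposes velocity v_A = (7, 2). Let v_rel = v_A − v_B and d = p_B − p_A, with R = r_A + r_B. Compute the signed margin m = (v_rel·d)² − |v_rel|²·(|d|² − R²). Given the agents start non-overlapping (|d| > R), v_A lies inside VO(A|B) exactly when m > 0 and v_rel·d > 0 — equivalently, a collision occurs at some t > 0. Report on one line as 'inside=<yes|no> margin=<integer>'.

d = (-14, -3),  |d|² = 205;  R = 3+3 = 6,  c = 205−6² = 169
v_rel = (9, -2),  |v_rel|² = 85;  v_rel·d = (9)·(-14) + (-2)·(-3) = -120
85·t² + 240·t + 169 = 0  ⇒  m = (-120)² − 85·169 = 35
m = 35 > 0,  v_rel·d = -120 < 0  ⇒  outside

inside=no margin=35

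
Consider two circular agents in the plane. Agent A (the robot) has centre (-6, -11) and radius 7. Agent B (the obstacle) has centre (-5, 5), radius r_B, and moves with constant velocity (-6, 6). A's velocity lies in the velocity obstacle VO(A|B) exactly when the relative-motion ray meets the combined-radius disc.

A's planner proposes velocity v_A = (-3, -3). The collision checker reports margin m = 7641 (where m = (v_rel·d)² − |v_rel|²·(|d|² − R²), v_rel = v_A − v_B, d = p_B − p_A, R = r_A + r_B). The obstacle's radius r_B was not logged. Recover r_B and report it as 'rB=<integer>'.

m = 7641
d = (1, 16);  v_rel = (3, -9),  |v_rel|² = 90
v_rel×d = (3)·(16) − (-9)·(1) = 57
since m = R²·90 − 57²:  R² = (3249 + 7641) / 90 = 121
R = √121 = 11  ⇒  r_B = 11 − 7 = 4

rB=4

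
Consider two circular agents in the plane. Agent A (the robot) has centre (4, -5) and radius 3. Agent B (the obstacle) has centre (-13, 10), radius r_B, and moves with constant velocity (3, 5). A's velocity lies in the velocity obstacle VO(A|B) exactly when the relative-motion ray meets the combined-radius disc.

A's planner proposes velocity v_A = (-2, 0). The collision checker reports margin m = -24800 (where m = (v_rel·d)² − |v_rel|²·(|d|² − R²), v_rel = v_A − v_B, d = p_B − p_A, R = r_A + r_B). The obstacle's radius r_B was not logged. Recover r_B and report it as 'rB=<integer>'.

m = -24800
d = (-17, 15);  v_rel = (-5, -5),  |v_rel|² = 50
v_rel×d = (-5)·(15) − (-5)·(-17) = -160
since m = R²·50 − (-160)²:  R² = (25600 + -24800) / 50 = 16
R = √16 = 4  ⇒  r_B = 4 − 3 = 1

rB=1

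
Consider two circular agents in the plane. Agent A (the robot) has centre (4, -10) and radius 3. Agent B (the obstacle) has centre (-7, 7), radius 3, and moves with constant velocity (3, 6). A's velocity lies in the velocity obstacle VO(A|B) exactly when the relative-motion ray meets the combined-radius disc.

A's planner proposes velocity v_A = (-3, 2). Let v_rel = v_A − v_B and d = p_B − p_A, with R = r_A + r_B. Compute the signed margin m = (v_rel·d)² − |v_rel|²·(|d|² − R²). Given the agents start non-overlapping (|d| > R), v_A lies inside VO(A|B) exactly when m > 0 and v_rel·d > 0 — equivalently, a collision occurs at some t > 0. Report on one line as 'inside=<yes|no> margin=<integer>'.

d = (-11, 17),  |d|² = 410;  R = 3+3 = 6,  c = 410−6² = 374
v_rel = (-6, -4),  |v_rel|² = 52;  v_rel·d = (-6)·(-11) + (-4)·(17) = -2
52·t² + 4·t + 374 = 0  ⇒  m = (-2)² − 52·374 = -19444
m = -19444 < 0,  v_rel·d = -2 < 0  ⇒  outside

inside=no margin=-19444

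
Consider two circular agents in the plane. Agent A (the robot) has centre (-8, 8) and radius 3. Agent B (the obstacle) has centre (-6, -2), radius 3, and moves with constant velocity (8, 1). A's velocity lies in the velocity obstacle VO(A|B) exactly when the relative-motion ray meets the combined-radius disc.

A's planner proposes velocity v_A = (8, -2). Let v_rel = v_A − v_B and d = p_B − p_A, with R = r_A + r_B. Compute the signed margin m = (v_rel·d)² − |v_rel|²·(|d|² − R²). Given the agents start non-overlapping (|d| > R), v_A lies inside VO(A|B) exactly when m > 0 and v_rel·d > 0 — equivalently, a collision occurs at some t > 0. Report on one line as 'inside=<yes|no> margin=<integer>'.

d = (2, -10),  |d|² = 104;  R = 3+3 = 6,  c = 104−6² = 68
v_rel = (0, -3),  |v_rel|² = 9;  v_rel·d = (0)·(2) + (-3)·(-10) = 30
9·t² − 60·t + 68 = 0  ⇒  m = 30² − 9·68 = 288
m = 288 > 0,  v_rel·d = 30 > 0  ⇒  inside

inside=yes margin=288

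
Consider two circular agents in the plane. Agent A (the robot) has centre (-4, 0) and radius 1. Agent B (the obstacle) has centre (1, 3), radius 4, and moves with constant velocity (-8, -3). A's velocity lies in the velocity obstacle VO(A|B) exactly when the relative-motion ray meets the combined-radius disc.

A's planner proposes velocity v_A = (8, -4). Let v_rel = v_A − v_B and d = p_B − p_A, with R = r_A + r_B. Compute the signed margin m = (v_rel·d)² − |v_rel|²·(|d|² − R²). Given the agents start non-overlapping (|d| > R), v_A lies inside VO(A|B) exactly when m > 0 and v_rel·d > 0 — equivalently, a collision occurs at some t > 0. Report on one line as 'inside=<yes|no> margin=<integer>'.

d = (5, 3),  |d|² = 34;  R = 1+4 = 5,  c = 34−5² = 9
v_rel = (16, -1),  |v_rel|² = 257;  v_rel·d = (16)·(5) + (-1)·(3) = 77
257·t² − 154·t + 9 = 0  ⇒  m = 77² − 257·9 = 3616
m = 3616 > 0,  v_rel·d = 77 > 0  ⇒  inside

inside=yes margin=3616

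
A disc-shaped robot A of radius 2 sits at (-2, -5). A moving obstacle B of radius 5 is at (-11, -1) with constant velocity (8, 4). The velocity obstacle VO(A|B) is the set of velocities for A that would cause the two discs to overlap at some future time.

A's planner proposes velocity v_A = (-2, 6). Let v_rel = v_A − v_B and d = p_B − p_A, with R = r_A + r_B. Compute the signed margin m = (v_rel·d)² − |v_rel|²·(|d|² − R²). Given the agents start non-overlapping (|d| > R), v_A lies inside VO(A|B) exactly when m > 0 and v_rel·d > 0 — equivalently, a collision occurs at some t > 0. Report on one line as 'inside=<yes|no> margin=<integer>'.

d = (-9, 4),  |d|² = 97;  R = 2+5 = 7,  c = 97−7² = 48
v_rel = (-10, 2),  |v_rel|² = 104;  v_rel·d = (-10)·(-9) + (2)·(4) = 98
104·t² − 196·t + 48 = 0  ⇒  m = 98² − 104·48 = 4612
m = 4612 > 0,  v_rel·d = 98 > 0  ⇒  inside

inside=yes margin=4612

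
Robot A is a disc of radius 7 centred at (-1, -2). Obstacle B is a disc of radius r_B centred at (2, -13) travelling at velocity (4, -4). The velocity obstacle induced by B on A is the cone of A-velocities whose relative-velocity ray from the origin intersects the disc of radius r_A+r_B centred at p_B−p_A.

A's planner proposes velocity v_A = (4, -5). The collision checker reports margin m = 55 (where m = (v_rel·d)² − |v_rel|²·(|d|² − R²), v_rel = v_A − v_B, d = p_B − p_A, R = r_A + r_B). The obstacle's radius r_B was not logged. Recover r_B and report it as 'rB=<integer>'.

m = 55
d = (3, -11);  v_rel = (0, -1),  |v_rel|² = 1
v_rel×d = (0)·(-11) − (-1)·(3) = 3
since m = R²·1 − 3²:  R² = (9 + 55) / 1 = 64
R = √64 = 8  ⇒  r_B = 8 − 7 = 1

rB=1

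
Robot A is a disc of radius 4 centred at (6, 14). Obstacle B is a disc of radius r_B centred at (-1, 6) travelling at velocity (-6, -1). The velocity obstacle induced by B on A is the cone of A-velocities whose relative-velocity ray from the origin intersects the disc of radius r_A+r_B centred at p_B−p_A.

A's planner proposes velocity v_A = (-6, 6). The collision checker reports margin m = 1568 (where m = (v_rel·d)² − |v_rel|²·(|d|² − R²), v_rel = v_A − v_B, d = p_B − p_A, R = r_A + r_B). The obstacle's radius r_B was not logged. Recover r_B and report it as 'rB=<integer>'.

m = 1568
d = (-7, -8);  v_rel = (0, 7),  |v_rel|² = 49
v_rel×d = (0)·(-8) − (7)·(-7) = 49
since m = R²·49 − 49²:  R² = (2401 + 1568) / 49 = 81
R = √81 = 9  ⇒  r_B = 9 − 4 = 5

rB=5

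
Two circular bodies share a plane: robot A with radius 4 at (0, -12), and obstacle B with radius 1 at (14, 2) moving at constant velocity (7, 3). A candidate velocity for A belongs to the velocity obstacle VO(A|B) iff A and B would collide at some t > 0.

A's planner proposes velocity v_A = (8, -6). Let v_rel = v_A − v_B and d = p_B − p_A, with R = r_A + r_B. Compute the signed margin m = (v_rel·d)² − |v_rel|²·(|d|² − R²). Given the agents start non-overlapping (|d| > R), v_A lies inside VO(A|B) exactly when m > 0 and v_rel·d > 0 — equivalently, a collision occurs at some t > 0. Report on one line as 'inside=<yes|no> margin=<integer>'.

d = (14, 14),  |d|² = 392;  R = 4+1 = 5,  c = 392−5² = 367
v_rel = (1, -9),  |v_rel|² = 82;  v_rel·d = (1)·(14) + (-9)·(14) = -112
82·t² + 224·t + 367 = 0  ⇒  m = (-112)² − 82·367 = -17550
m = -17550 < 0,  v_rel·d = -112 < 0  ⇒  outside

inside=no margin=-17550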